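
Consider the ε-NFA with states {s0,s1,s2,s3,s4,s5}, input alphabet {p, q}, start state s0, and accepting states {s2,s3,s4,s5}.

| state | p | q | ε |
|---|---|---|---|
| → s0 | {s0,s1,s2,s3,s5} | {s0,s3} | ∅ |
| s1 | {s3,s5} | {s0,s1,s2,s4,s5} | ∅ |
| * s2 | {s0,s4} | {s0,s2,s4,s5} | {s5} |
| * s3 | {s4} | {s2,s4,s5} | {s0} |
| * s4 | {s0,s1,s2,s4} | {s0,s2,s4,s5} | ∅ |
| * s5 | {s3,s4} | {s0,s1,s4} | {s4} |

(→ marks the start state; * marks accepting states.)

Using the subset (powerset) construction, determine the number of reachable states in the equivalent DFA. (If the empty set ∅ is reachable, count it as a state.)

4

Start state of the DFA: {s0} (ε-closure of the NFA start).
{s0} --p--> {s0,s1,s2,s3,s4,s5}  [new]
{s0} --q--> {s0,s3}  [new]
{s0,s1,s2,s3,s4,s5} --p--> {s0,s1,s2,s3,s4,s5}  [seen]
{s0,s1,s2,s3,s4,s5} --q--> {s0,s1,s2,s3,s4,s5}  [seen]
{s0,s3} --p--> {s0,s1,s2,s3,s4,s5}  [seen]
{s0,s3} --q--> {s0,s2,s3,s4,s5}  [new]
{s0,s2,s3,s4,s5} --p--> {s0,s1,s2,s3,s4,s5}  [seen]
{s0,s2,s3,s4,s5} --q--> {s0,s1,s2,s3,s4,s5}  [seen]
Reachable DFA states: {s0}, {s0,s1,s2,s3,s4,s5}, {s0,s3}, {s0,s2,s3,s4,s5}.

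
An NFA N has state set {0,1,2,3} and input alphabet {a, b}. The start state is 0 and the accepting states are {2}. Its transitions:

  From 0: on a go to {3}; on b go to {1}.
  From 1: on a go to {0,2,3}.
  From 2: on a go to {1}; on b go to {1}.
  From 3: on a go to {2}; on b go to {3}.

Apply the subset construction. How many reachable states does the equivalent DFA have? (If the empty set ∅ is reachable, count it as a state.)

Start state of the DFA: {0}.
{0} --a--> {3}  [new]
{0} --b--> {1}  [new]
{3} --a--> {2}  [new]
{3} --b--> {3}  [seen]
{1} --a--> {0,2,3}  [new]
{1} --b--> ∅  [new]
{2} --a--> {1}  [seen]
{2} --b--> {1}  [seen]
{0,2,3} --a--> {1,2,3}  [new]
{0,2,3} --b--> {1,3}  [new]
∅ --a--> ∅  [seen]
∅ --b--> ∅  [seen]
{1,2,3} --a--> {0,1,2,3}  [new]
{1,2,3} --b--> {1,3}  [seen]
{1,3} --a--> {0,2,3}  [seen]
{1,3} --b--> {3}  [seen]
{0,1,2,3} --a--> {0,1,2,3}  [seen]
{0,1,2,3} --b--> {1,3}  [seen]
Reachable DFA states: {0}, {3}, {1}, {2}, {0,2,3}, ∅, {1,2,3}, {1,3}, {0,1,2,3}.

9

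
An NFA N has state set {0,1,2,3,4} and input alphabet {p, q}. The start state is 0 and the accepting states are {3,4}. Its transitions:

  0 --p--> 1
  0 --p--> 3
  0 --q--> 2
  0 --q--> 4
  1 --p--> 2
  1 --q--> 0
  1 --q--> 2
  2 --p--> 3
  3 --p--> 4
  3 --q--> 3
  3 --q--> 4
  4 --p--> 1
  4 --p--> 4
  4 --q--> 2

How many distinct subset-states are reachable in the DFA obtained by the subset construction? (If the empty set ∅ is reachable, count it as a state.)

15

Start state of the DFA: {0}.
{0} --p--> {1,3}  [new]
{0} --q--> {2,4}  [new]
{1,3} --p--> {2,4}  [seen]
{1,3} --q--> {0,2,3,4}  [new]
{2,4} --p--> {1,3,4}  [new]
{2,4} --q--> {2}  [new]
{0,2,3,4} --p--> {1,3,4}  [seen]
{0,2,3,4} --q--> {2,3,4}  [new]
{1,3,4} --p--> {1,2,4}  [new]
{1,3,4} --q--> {0,2,3,4}  [seen]
{2} --p--> {3}  [new]
{2} --q--> ∅  [new]
{2,3,4} --p--> {1,3,4}  [seen]
{2,3,4} --q--> {2,3,4}  [seen]
{1,2,4} --p--> {1,2,3,4}  [new]
{1,2,4} --q--> {0,2}  [new]
{3} --p--> {4}  [new]
{3} --q--> {3,4}  [new]
∅ --p--> ∅  [seen]
∅ --q--> ∅  [seen]
{1,2,3,4} --p--> {1,2,3,4}  [seen]
{1,2,3,4} --q--> {0,2,3,4}  [seen]
{0,2} --p--> {1,3}  [seen]
{0,2} --q--> {2,4}  [seen]
{4} --p--> {1,4}  [new]
{4} --q--> {2}  [seen]
{3,4} --p--> {1,4}  [seen]
{3,4} --q--> {2,3,4}  [seen]
{1,4} --p--> {1,2,4}  [seen]
{1,4} --q--> {0,2}  [seen]
Reachable DFA states: {0}, {1,3}, {2,4}, {0,2,3,4}, {1,3,4}, {2}, {2,3,4}, {1,2,4}, {3}, ∅, {1,2,3,4}, {0,2}, {4}, {3,4}, {1,4}.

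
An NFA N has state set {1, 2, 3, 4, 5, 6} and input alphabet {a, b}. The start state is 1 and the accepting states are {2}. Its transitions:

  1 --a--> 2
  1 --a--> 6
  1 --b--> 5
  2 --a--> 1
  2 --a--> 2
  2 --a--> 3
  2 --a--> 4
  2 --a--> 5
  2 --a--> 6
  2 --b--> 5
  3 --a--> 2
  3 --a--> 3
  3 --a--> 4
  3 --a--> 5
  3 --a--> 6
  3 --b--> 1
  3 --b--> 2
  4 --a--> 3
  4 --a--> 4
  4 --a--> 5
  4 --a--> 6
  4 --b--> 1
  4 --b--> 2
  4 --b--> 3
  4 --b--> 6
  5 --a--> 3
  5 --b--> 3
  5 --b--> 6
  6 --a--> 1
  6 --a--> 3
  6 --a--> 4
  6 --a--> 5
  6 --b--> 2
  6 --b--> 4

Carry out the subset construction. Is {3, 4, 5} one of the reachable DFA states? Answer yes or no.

Start state of the DFA: {1}.
{1} --a--> {2, 6}  [new]
{1} --b--> {5}  [new]
{2, 6} --a--> {1, 2, 3, 4, 5, 6}  [new]
{2, 6} --b--> {2, 4, 5}  [new]
{5} --a--> {3}  [new]
{5} --b--> {3, 6}  [new]
{1, 2, 3, 4, 5, 6} --a--> {1, 2, 3, 4, 5, 6}  [seen]
{1, 2, 3, 4, 5, 6} --b--> {1, 2, 3, 4, 5, 6}  [seen]
{2, 4, 5} --a--> {1, 2, 3, 4, 5, 6}  [seen]
{2, 4, 5} --b--> {1, 2, 3, 5, 6}  [new]
{3} --a--> {2, 3, 4, 5, 6}  [new]
{3} --b--> {1, 2}  [new]
{3, 6} --a--> {1, 2, 3, 4, 5, 6}  [seen]
{3, 6} --b--> {1, 2, 4}  [new]
{1, 2, 3, 5, 6} --a--> {1, 2, 3, 4, 5, 6}  [seen]
{1, 2, 3, 5, 6} --b--> {1, 2, 3, 4, 5, 6}  [seen]
{2, 3, 4, 5, 6} --a--> {1, 2, 3, 4, 5, 6}  [seen]
{2, 3, 4, 5, 6} --b--> {1, 2, 3, 4, 5, 6}  [seen]
{1, 2} --a--> {1, 2, 3, 4, 5, 6}  [seen]
{1, 2} --b--> {5}  [seen]
{1, 2, 4} --a--> {1, 2, 3, 4, 5, 6}  [seen]
{1, 2, 4} --b--> {1, 2, 3, 5, 6}  [seen]
Reachable DFA states: {1}, {2, 6}, {5}, {1, 2, 3, 4, 5, 6}, {2, 4, 5}, {3}, {3, 6}, {1, 2, 3, 5, 6}, {2, 3, 4, 5, 6}, {1, 2}, {1, 2, 4}.
{3, 4, 5} is not among them.

no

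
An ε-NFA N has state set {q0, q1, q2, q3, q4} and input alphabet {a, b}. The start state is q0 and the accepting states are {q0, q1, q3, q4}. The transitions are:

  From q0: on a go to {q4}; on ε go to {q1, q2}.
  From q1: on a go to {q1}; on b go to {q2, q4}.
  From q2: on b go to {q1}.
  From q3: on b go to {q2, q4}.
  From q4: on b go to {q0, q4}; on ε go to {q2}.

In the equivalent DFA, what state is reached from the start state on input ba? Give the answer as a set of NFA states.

Start: {q0, q1, q2}.
δ(q0,b) = ∅; δ(q1,b) = {q2, q4}; δ(q2,b) = {q1}.
Union: {q1, q2, q4}.
After b: {q1, q2, q4}.
δ(q1,a) = {q1}; δ(q2,a) = ∅; δ(q4,a) = ∅.
Union: {q1}.
After a: {q1}.

{q1}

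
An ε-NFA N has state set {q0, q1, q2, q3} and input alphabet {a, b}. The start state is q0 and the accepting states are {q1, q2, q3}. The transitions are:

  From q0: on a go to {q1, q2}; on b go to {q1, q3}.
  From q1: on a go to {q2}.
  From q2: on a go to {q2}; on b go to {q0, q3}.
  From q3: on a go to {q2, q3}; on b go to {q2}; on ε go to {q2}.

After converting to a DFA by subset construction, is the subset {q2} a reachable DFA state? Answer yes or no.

Start state of the DFA: {q0} (ε-closure of the NFA start).
{q0} --a--> {q1, q2}  [new]
{q0} --b--> {q1, q2, q3}  [new]
{q1, q2} --a--> {q2}  [new]
{q1, q2} --b--> {q0, q2, q3}  [new]
{q1, q2, q3} --a--> {q2, q3}  [new]
{q1, q2, q3} --b--> {q0, q2, q3}  [seen]
{q2} --a--> {q2}  [seen]
{q2} --b--> {q0, q2, q3}  [seen]
{q0, q2, q3} --a--> {q1, q2, q3}  [seen]
{q0, q2, q3} --b--> {q0, q1, q2, q3}  [new]
{q2, q3} --a--> {q2, q3}  [seen]
{q2, q3} --b--> {q0, q2, q3}  [seen]
{q0, q1, q2, q3} --a--> {q1, q2, q3}  [seen]
{q0, q1, q2, q3} --b--> {q0, q1, q2, q3}  [seen]
Reachable DFA states: {q0}, {q1, q2}, {q1, q2, q3}, {q2}, {q0, q2, q3}, {q2, q3}, {q0, q1, q2, q3}.
{q2} is among them.

yes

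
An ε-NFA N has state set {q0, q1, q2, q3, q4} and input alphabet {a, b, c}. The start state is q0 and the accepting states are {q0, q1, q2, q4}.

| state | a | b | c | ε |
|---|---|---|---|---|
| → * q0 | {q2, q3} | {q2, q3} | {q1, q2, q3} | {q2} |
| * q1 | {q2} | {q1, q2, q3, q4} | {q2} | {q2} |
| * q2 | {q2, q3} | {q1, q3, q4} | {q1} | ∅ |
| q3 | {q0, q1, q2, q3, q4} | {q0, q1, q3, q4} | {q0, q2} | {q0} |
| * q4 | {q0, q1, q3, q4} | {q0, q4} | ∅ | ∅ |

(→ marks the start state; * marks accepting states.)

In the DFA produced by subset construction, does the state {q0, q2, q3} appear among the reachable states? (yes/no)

Start state of the DFA: {q0, q2} (ε-closure of the NFA start).
{q0, q2} --a--> {q0, q2, q3}  [new]
{q0, q2} --b--> {q0, q1, q2, q3, q4}  [new]
{q0, q2} --c--> {q0, q1, q2, q3}  [new]
{q0, q2, q3} --a--> {q0, q1, q2, q3, q4}  [seen]
{q0, q2, q3} --b--> {q0, q1, q2, q3, q4}  [seen]
{q0, q2, q3} --c--> {q0, q1, q2, q3}  [seen]
{q0, q1, q2, q3, q4} --a--> {q0, q1, q2, q3, q4}  [seen]
{q0, q1, q2, q3, q4} --b--> {q0, q1, q2, q3, q4}  [seen]
{q0, q1, q2, q3, q4} --c--> {q0, q1, q2, q3}  [seen]
{q0, q1, q2, q3} --a--> {q0, q1, q2, q3, q4}  [seen]
{q0, q1, q2, q3} --b--> {q0, q1, q2, q3, q4}  [seen]
{q0, q1, q2, q3} --c--> {q0, q1, q2, q3}  [seen]
Reachable DFA states: {q0, q2}, {q0, q2, q3}, {q0, q1, q2, q3, q4}, {q0, q1, q2, q3}.
{q0, q2, q3} is among them.

yes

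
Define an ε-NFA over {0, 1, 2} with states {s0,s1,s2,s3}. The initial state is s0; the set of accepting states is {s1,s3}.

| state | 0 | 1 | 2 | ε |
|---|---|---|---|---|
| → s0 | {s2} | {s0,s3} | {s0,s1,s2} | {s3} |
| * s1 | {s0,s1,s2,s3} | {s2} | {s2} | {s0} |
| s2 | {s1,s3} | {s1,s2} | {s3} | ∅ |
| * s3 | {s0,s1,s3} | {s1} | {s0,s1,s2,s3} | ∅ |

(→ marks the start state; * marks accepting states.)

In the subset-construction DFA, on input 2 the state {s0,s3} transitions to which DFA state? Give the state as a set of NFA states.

{s0,s1,s2,s3}

δ(s0,2) = {s0,s1,s2}; δ(s3,2) = {s0,s1,s2,s3}.
Union: {s0,s1,s2,s3}.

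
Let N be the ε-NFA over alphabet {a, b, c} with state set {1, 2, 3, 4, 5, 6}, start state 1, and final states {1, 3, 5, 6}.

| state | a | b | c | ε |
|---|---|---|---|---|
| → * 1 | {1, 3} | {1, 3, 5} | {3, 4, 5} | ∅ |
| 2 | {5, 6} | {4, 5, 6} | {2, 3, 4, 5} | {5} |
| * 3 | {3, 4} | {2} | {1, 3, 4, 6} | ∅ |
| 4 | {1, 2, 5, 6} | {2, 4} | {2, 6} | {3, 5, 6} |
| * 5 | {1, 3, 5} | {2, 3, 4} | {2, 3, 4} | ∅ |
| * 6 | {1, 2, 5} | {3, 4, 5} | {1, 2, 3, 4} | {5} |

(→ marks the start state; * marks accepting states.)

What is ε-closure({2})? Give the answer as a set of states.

{2, 5}

Begin with {2}.
2 →ε {5}; add 5.
ε-closure = {2, 5}.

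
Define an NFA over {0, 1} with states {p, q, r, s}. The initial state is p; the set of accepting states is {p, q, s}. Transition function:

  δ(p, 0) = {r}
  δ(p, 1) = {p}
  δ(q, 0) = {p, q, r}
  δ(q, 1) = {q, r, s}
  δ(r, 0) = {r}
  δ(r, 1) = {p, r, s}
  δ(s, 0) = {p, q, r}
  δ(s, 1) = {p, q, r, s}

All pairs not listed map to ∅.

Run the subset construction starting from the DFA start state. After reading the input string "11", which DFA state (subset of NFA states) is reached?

Start: {p}.
δ(p,1) = {p}.
Union: {p}.
After 1: {p}.
δ(p,1) = {p}.
Union: {p}.
After 1: {p}.

{p}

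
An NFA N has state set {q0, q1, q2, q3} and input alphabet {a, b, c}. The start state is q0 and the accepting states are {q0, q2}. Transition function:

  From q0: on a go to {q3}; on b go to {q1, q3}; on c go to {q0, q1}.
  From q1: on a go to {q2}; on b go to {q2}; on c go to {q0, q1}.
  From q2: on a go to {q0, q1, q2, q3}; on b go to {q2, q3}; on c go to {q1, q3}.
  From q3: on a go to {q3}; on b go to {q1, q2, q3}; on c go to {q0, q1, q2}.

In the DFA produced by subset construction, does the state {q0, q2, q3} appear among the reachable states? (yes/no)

no

Start state of the DFA: {q0}.
{q0} --a--> {q3}  [new]
{q0} --b--> {q1, q3}  [new]
{q0} --c--> {q0, q1}  [new]
{q3} --a--> {q3}  [seen]
{q3} --b--> {q1, q2, q3}  [new]
{q3} --c--> {q0, q1, q2}  [new]
{q1, q3} --a--> {q2, q3}  [new]
{q1, q3} --b--> {q1, q2, q3}  [seen]
{q1, q3} --c--> {q0, q1, q2}  [seen]
{q0, q1} --a--> {q2, q3}  [seen]
{q0, q1} --b--> {q1, q2, q3}  [seen]
{q0, q1} --c--> {q0, q1}  [seen]
{q1, q2, q3} --a--> {q0, q1, q2, q3}  [new]
{q1, q2, q3} --b--> {q1, q2, q3}  [seen]
{q1, q2, q3} --c--> {q0, q1, q2, q3}  [seen]
{q0, q1, q2} --a--> {q0, q1, q2, q3}  [seen]
{q0, q1, q2} --b--> {q1, q2, q3}  [seen]
{q0, q1, q2} --c--> {q0, q1, q3}  [new]
{q2, q3} --a--> {q0, q1, q2, q3}  [seen]
{q2, q3} --b--> {q1, q2, q3}  [seen]
{q2, q3} --c--> {q0, q1, q2, q3}  [seen]
{q0, q1, q2, q3} --a--> {q0, q1, q2, q3}  [seen]
{q0, q1, q2, q3} --b--> {q1, q2, q3}  [seen]
{q0, q1, q2, q3} --c--> {q0, q1, q2, q3}  [seen]
{q0, q1, q3} --a--> {q2, q3}  [seen]
{q0, q1, q3} --b--> {q1, q2, q3}  [seen]
{q0, q1, q3} --c--> {q0, q1, q2}  [seen]
Reachable DFA states: {q0}, {q3}, {q1, q3}, {q0, q1}, {q1, q2, q3}, {q0, q1, q2}, {q2, q3}, {q0, q1, q2, q3}, {q0, q1, q3}.
{q0, q2, q3} is not among them.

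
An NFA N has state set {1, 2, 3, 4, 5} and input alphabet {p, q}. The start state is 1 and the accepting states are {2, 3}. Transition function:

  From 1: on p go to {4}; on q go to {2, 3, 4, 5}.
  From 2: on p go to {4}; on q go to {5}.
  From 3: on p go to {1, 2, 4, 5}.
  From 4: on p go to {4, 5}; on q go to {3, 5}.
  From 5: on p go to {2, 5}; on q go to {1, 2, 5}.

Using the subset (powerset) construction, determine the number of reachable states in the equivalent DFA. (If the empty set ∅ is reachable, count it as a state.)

Start state of the DFA: {1}.
{1} --p--> {4}  [new]
{1} --q--> {2, 3, 4, 5}  [new]
{4} --p--> {4, 5}  [new]
{4} --q--> {3, 5}  [new]
{2, 3, 4, 5} --p--> {1, 2, 4, 5}  [new]
{2, 3, 4, 5} --q--> {1, 2, 3, 5}  [new]
{4, 5} --p--> {2, 4, 5}  [new]
{4, 5} --q--> {1, 2, 3, 5}  [seen]
{3, 5} --p--> {1, 2, 4, 5}  [seen]
{3, 5} --q--> {1, 2, 5}  [new]
{1, 2, 4, 5} --p--> {2, 4, 5}  [seen]
{1, 2, 4, 5} --q--> {1, 2, 3, 4, 5}  [new]
{1, 2, 3, 5} --p--> {1, 2, 4, 5}  [seen]
{1, 2, 3, 5} --q--> {1, 2, 3, 4, 5}  [seen]
{2, 4, 5} --p--> {2, 4, 5}  [seen]
{2, 4, 5} --q--> {1, 2, 3, 5}  [seen]
{1, 2, 5} --p--> {2, 4, 5}  [seen]
{1, 2, 5} --q--> {1, 2, 3, 4, 5}  [seen]
{1, 2, 3, 4, 5} --p--> {1, 2, 4, 5}  [seen]
{1, 2, 3, 4, 5} --q--> {1, 2, 3, 4, 5}  [seen]
Reachable DFA states: {1}, {4}, {2, 3, 4, 5}, {4, 5}, {3, 5}, {1, 2, 4, 5}, {1, 2, 3, 5}, {2, 4, 5}, {1, 2, 5}, {1, 2, 3, 4, 5}.

10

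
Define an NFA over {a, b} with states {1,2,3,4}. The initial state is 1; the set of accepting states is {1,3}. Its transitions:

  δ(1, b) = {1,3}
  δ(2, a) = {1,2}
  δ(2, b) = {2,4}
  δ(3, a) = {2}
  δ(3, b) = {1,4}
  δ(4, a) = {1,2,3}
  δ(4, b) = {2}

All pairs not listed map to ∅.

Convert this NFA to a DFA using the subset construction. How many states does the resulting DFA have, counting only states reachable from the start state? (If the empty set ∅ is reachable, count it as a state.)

9

Start state of the DFA: {1}.
{1} --a--> ∅  [new]
{1} --b--> {1,3}  [new]
∅ --a--> ∅  [seen]
∅ --b--> ∅  [seen]
{1,3} --a--> {2}  [new]
{1,3} --b--> {1,3,4}  [new]
{2} --a--> {1,2}  [new]
{2} --b--> {2,4}  [new]
{1,3,4} --a--> {1,2,3}  [new]
{1,3,4} --b--> {1,2,3,4}  [new]
{1,2} --a--> {1,2}  [seen]
{1,2} --b--> {1,2,3,4}  [seen]
{2,4} --a--> {1,2,3}  [seen]
{2,4} --b--> {2,4}  [seen]
{1,2,3} --a--> {1,2}  [seen]
{1,2,3} --b--> {1,2,3,4}  [seen]
{1,2,3,4} --a--> {1,2,3}  [seen]
{1,2,3,4} --b--> {1,2,3,4}  [seen]
Reachable DFA states: {1}, ∅, {1,3}, {2}, {1,3,4}, {1,2}, {2,4}, {1,2,3}, {1,2,3,4}.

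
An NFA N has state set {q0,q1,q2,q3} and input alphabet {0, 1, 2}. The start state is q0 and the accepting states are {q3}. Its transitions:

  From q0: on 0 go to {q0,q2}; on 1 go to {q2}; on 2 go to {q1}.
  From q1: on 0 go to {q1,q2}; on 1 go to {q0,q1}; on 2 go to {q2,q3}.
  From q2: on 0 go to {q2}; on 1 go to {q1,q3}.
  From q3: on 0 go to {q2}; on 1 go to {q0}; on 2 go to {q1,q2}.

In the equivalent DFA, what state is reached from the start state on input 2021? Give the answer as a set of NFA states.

Start: {q0}.
δ(q0,2) = {q1}.
Union: {q1}.
After 2: {q1}.
δ(q1,0) = {q1,q2}.
Union: {q1,q2}.
After 0: {q1,q2}.
δ(q1,2) = {q2,q3}; δ(q2,2) = ∅.
Union: {q2,q3}.
After 2: {q2,q3}.
δ(q2,1) = {q1,q3}; δ(q3,1) = {q0}.
Union: {q0,q1,q3}.
After 1: {q0,q1,q3}.

{q0,q1,q3}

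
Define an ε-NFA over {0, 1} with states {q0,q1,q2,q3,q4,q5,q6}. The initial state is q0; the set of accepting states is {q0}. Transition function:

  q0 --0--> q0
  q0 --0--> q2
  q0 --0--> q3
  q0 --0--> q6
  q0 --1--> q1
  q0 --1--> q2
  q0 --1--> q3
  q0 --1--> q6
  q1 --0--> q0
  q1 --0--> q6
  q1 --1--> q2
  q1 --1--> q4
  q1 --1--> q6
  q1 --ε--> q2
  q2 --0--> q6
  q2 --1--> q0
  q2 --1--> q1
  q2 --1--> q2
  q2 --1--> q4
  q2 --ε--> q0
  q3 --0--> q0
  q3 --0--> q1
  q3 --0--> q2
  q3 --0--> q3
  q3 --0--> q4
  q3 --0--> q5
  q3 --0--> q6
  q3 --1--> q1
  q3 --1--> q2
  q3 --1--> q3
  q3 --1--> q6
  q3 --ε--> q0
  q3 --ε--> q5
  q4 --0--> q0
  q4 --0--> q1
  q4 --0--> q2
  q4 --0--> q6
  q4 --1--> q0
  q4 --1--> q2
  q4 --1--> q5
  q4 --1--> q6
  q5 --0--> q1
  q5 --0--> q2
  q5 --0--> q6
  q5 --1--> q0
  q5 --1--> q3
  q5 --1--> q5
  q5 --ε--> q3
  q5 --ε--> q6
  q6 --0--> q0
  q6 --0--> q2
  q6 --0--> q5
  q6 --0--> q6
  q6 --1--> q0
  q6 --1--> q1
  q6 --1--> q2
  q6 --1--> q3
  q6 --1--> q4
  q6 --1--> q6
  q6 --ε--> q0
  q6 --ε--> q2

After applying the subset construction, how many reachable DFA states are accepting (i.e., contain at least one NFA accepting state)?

Start state of the DFA: {q0} (ε-closure of the NFA start).
{q0} --0--> {q0,q2,q3,q5,q6}  [new]
{q0} --1--> {q0,q1,q2,q3,q5,q6}  [new]
{q0,q2,q3,q5,q6} --0--> {q0,q1,q2,q3,q4,q5,q6}  [new]
{q0,q2,q3,q5,q6} --1--> {q0,q1,q2,q3,q4,q5,q6}  [seen]
{q0,q1,q2,q3,q5,q6} --0--> {q0,q1,q2,q3,q4,q5,q6}  [seen]
{q0,q1,q2,q3,q5,q6} --1--> {q0,q1,q2,q3,q4,q5,q6}  [seen]
{q0,q1,q2,q3,q4,q5,q6} --0--> {q0,q1,q2,q3,q4,q5,q6}  [seen]
{q0,q1,q2,q3,q4,q5,q6} --1--> {q0,q1,q2,q3,q4,q5,q6}  [seen]
Reachable DFA states: {q0}, {q0,q2,q3,q5,q6}, {q0,q1,q2,q3,q5,q6}, {q0,q1,q2,q3,q4,q5,q6}.
Accepting DFA states (contain an NFA accepting state): {q0}, {q0,q2,q3,q5,q6}, {q0,q1,q2,q3,q5,q6}, {q0,q1,q2,q3,q4,q5,q6}.

4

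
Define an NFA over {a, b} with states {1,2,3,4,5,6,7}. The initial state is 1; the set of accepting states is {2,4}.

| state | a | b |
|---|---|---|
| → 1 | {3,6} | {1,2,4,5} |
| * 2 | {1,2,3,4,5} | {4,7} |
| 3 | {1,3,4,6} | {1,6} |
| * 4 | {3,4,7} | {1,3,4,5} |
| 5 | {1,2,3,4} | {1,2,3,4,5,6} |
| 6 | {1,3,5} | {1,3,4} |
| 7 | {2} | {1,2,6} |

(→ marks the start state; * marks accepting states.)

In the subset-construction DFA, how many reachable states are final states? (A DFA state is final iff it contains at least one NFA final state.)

6

Start state of the DFA: {1}.
{1} --a--> {3,6}  [new]
{1} --b--> {1,2,4,5}  [new]
{3,6} --a--> {1,3,4,5,6}  [new]
{3,6} --b--> {1,3,4,6}  [new]
{1,2,4,5} --a--> {1,2,3,4,5,6,7}  [new]
{1,2,4,5} --b--> {1,2,3,4,5,6,7}  [seen]
{1,3,4,5,6} --a--> {1,2,3,4,5,6,7}  [seen]
{1,3,4,5,6} --b--> {1,2,3,4,5,6}  [new]
{1,3,4,6} --a--> {1,3,4,5,6,7}  [new]
{1,3,4,6} --b--> {1,2,3,4,5,6}  [seen]
{1,2,3,4,5,6,7} --a--> {1,2,3,4,5,6,7}  [seen]
{1,2,3,4,5,6,7} --b--> {1,2,3,4,5,6,7}  [seen]
{1,2,3,4,5,6} --a--> {1,2,3,4,5,6,7}  [seen]
{1,2,3,4,5,6} --b--> {1,2,3,4,5,6,7}  [seen]
{1,3,4,5,6,7} --a--> {1,2,3,4,5,6,7}  [seen]
{1,3,4,5,6,7} --b--> {1,2,3,4,5,6}  [seen]
Reachable DFA states: {1}, {3,6}, {1,2,4,5}, {1,3,4,5,6}, {1,3,4,6}, {1,2,3,4,5,6,7}, {1,2,3,4,5,6}, {1,3,4,5,6,7}.
Accepting DFA states (contain an NFA accepting state): {1,2,4,5}, {1,3,4,5,6}, {1,3,4,6}, {1,2,3,4,5,6,7}, {1,2,3,4,5,6}, {1,3,4,5,6,7}.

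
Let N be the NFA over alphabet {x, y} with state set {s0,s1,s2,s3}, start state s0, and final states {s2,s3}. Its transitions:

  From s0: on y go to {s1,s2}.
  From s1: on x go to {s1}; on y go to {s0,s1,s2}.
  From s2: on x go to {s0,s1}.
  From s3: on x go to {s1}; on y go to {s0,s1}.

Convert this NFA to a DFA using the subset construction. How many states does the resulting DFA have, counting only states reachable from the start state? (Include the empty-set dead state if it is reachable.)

Start state of the DFA: {s0}.
{s0} --x--> ∅  [new]
{s0} --y--> {s1,s2}  [new]
∅ --x--> ∅  [seen]
∅ --y--> ∅  [seen]
{s1,s2} --x--> {s0,s1}  [new]
{s1,s2} --y--> {s0,s1,s2}  [new]
{s0,s1} --x--> {s1}  [new]
{s0,s1} --y--> {s0,s1,s2}  [seen]
{s0,s1,s2} --x--> {s0,s1}  [seen]
{s0,s1,s2} --y--> {s0,s1,s2}  [seen]
{s1} --x--> {s1}  [seen]
{s1} --y--> {s0,s1,s2}  [seen]
Reachable DFA states: {s0}, ∅, {s1,s2}, {s0,s1}, {s0,s1,s2}, {s1}.

6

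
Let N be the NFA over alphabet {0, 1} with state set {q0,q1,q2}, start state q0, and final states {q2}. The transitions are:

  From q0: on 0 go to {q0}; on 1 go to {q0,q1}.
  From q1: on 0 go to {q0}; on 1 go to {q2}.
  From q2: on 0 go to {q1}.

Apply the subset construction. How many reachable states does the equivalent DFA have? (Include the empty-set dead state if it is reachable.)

Start state of the DFA: {q0}.
{q0} --0--> {q0}  [seen]
{q0} --1--> {q0,q1}  [new]
{q0,q1} --0--> {q0}  [seen]
{q0,q1} --1--> {q0,q1,q2}  [new]
{q0,q1,q2} --0--> {q0,q1}  [seen]
{q0,q1,q2} --1--> {q0,q1,q2}  [seen]
Reachable DFA states: {q0}, {q0,q1}, {q0,q1,q2}.

3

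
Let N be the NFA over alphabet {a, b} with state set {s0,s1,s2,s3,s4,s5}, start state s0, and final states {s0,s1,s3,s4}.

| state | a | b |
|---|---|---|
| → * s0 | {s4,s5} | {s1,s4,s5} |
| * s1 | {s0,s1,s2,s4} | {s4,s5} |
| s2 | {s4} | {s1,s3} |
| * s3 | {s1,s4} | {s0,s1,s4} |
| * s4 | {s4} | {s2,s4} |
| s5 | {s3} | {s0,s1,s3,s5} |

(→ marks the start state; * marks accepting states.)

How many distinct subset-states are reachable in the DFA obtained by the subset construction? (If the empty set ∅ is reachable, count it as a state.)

Start state of the DFA: {s0}.
{s0} --a--> {s4,s5}  [new]
{s0} --b--> {s1,s4,s5}  [new]
{s4,s5} --a--> {s3,s4}  [new]
{s4,s5} --b--> {s0,s1,s2,s3,s4,s5}  [new]
{s1,s4,s5} --a--> {s0,s1,s2,s3,s4}  [new]
{s1,s4,s5} --b--> {s0,s1,s2,s3,s4,s5}  [seen]
{s3,s4} --a--> {s1,s4}  [new]
{s3,s4} --b--> {s0,s1,s2,s4}  [new]
{s0,s1,s2,s3,s4,s5} --a--> {s0,s1,s2,s3,s4,s5}  [seen]
{s0,s1,s2,s3,s4,s5} --b--> {s0,s1,s2,s3,s4,s5}  [seen]
{s0,s1,s2,s3,s4} --a--> {s0,s1,s2,s4,s5}  [new]
{s0,s1,s2,s3,s4} --b--> {s0,s1,s2,s3,s4,s5}  [seen]
{s1,s4} --a--> {s0,s1,s2,s4}  [seen]
{s1,s4} --b--> {s2,s4,s5}  [new]
{s0,s1,s2,s4} --a--> {s0,s1,s2,s4,s5}  [seen]
{s0,s1,s2,s4} --b--> {s1,s2,s3,s4,s5}  [new]
{s0,s1,s2,s4,s5} --a--> {s0,s1,s2,s3,s4,s5}  [seen]
{s0,s1,s2,s4,s5} --b--> {s0,s1,s2,s3,s4,s5}  [seen]
{s2,s4,s5} --a--> {s3,s4}  [seen]
{s2,s4,s5} --b--> {s0,s1,s2,s3,s4,s5}  [seen]
{s1,s2,s3,s4,s5} --a--> {s0,s1,s2,s3,s4}  [seen]
{s1,s2,s3,s4,s5} --b--> {s0,s1,s2,s3,s4,s5}  [seen]
Reachable DFA states: {s0}, {s4,s5}, {s1,s4,s5}, {s3,s4}, {s0,s1,s2,s3,s4,s5}, {s0,s1,s2,s3,s4}, {s1,s4}, {s0,s1,s2,s4}, {s0,s1,s2,s4,s5}, {s2,s4,s5}, {s1,s2,s3,s4,s5}.

11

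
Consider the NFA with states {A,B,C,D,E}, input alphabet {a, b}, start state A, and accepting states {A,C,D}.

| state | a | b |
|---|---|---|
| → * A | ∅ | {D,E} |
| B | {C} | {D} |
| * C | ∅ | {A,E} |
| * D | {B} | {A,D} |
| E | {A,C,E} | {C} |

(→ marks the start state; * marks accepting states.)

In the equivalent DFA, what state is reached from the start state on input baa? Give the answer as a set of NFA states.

{A,C,E}

Start: {A}.
δ(A,b) = {D,E}.
Union: {D,E}.
After b: {D,E}.
δ(D,a) = {B}; δ(E,a) = {A,C,E}.
Union: {A,B,C,E}.
After a: {A,B,C,E}.
δ(A,a) = ∅; δ(B,a) = {C}; δ(C,a) = ∅; δ(E,a) = {A,C,E}.
Union: {A,C,E}.
After a: {A,C,E}.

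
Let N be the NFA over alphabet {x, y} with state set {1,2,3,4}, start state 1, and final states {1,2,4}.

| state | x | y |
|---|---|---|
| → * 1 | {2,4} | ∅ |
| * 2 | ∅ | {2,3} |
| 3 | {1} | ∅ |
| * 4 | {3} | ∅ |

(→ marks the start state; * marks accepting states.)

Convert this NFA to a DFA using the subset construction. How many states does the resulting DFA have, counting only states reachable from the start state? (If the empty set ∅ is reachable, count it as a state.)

Start state of the DFA: {1}.
{1} --x--> {2,4}  [new]
{1} --y--> ∅  [new]
{2,4} --x--> {3}  [new]
{2,4} --y--> {2,3}  [new]
∅ --x--> ∅  [seen]
∅ --y--> ∅  [seen]
{3} --x--> {1}  [seen]
{3} --y--> ∅  [seen]
{2,3} --x--> {1}  [seen]
{2,3} --y--> {2,3}  [seen]
Reachable DFA states: {1}, {2,4}, ∅, {3}, {2,3}.

5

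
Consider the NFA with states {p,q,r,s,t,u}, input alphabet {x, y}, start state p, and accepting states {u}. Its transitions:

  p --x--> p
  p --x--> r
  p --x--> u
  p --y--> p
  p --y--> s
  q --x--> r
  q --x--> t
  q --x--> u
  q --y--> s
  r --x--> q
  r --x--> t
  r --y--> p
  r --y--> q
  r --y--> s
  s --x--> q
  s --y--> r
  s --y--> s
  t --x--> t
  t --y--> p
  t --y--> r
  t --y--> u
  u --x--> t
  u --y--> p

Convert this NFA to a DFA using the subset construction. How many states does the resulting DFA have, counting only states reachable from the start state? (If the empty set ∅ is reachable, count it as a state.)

9

Start state of the DFA: {p}.
{p} --x--> {p,r,u}  [new]
{p} --y--> {p,s}  [new]
{p,r,u} --x--> {p,q,r,t,u}  [new]
{p,r,u} --y--> {p,q,s}  [new]
{p,s} --x--> {p,q,r,u}  [new]
{p,s} --y--> {p,r,s}  [new]
{p,q,r,t,u} --x--> {p,q,r,t,u}  [seen]
{p,q,r,t,u} --y--> {p,q,r,s,u}  [new]
{p,q,s} --x--> {p,q,r,t,u}  [seen]
{p,q,s} --y--> {p,r,s}  [seen]
{p,q,r,u} --x--> {p,q,r,t,u}  [seen]
{p,q,r,u} --y--> {p,q,s}  [seen]
{p,r,s} --x--> {p,q,r,t,u}  [seen]
{p,r,s} --y--> {p,q,r,s}  [new]
{p,q,r,s,u} --x--> {p,q,r,t,u}  [seen]
{p,q,r,s,u} --y--> {p,q,r,s}  [seen]
{p,q,r,s} --x--> {p,q,r,t,u}  [seen]
{p,q,r,s} --y--> {p,q,r,s}  [seen]
Reachable DFA states: {p}, {p,r,u}, {p,s}, {p,q,r,t,u}, {p,q,s}, {p,q,r,u}, {p,r,s}, {p,q,r,s,u}, {p,q,r,s}.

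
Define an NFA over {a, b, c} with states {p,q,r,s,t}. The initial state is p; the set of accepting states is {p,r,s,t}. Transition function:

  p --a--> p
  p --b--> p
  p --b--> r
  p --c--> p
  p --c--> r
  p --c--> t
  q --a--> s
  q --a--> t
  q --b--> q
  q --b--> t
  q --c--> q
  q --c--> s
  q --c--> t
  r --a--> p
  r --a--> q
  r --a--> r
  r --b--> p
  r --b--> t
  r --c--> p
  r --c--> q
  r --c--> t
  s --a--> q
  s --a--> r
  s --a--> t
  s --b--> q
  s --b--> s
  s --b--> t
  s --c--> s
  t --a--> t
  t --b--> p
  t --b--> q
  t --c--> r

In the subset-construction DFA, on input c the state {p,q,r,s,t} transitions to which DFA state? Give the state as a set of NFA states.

δ(p,c) = {p,r,t}; δ(q,c) = {q,s,t}; δ(r,c) = {p,q,t}; δ(s,c) = {s}; δ(t,c) = {r}.
Union: {p,q,r,s,t}.

{p,q,r,s,t}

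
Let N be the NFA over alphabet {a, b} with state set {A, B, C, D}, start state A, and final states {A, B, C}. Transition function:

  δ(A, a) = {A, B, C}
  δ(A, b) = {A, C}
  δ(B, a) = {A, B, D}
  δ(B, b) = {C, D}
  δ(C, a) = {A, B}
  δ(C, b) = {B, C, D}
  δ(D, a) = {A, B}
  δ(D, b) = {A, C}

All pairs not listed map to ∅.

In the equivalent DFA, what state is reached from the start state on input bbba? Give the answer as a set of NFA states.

{A, B, C, D}

Start: {A}.
δ(A,b) = {A, C}.
Union: {A, C}.
After b: {A, C}.
δ(A,b) = {A, C}; δ(C,b) = {B, C, D}.
Union: {A, B, C, D}.
After b: {A, B, C, D}.
δ(A,b) = {A, C}; δ(B,b) = {C, D}; δ(C,b) = {B, C, D}; δ(D,b) = {A, C}.
Union: {A, B, C, D}.
After b: {A, B, C, D}.
δ(A,a) = {A, B, C}; δ(B,a) = {A, B, D}; δ(C,a) = {A, B}; δ(D,a) = {A, B}.
Union: {A, B, C, D}.
After a: {A, B, C, D}.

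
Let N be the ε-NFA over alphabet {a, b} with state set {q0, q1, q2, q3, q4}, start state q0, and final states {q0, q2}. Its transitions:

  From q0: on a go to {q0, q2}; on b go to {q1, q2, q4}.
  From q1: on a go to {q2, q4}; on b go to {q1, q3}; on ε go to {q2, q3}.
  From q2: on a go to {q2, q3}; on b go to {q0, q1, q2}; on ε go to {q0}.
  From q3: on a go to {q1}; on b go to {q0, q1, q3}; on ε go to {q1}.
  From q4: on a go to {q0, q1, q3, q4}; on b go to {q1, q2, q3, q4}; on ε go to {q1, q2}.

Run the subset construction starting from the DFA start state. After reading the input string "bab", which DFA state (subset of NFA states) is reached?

{q0, q1, q2, q3, q4}

Start: {q0}.
δ(q0,b) = {q1, q2, q4}.
Union: {q1, q2, q4}.
ε-closure gives {q0, q1, q2, q3, q4}.
After b: {q0, q1, q2, q3, q4}.
δ(q0,a) = {q0, q2}; δ(q1,a) = {q2, q4}; δ(q2,a) = {q2, q3}; δ(q3,a) = {q1}; δ(q4,a) = {q0, q1, q3, q4}.
Union: {q0, q1, q2, q3, q4}.
After a: {q0, q1, q2, q3, q4}.
δ(q0,b) = {q1, q2, q4}; δ(q1,b) = {q1, q3}; δ(q2,b) = {q0, q1, q2}; δ(q3,b) = {q0, q1, q3}; δ(q4,b) = {q1, q2, q3, q4}.
Union: {q0, q1, q2, q3, q4}.
After b: {q0, q1, q2, q3, q4}.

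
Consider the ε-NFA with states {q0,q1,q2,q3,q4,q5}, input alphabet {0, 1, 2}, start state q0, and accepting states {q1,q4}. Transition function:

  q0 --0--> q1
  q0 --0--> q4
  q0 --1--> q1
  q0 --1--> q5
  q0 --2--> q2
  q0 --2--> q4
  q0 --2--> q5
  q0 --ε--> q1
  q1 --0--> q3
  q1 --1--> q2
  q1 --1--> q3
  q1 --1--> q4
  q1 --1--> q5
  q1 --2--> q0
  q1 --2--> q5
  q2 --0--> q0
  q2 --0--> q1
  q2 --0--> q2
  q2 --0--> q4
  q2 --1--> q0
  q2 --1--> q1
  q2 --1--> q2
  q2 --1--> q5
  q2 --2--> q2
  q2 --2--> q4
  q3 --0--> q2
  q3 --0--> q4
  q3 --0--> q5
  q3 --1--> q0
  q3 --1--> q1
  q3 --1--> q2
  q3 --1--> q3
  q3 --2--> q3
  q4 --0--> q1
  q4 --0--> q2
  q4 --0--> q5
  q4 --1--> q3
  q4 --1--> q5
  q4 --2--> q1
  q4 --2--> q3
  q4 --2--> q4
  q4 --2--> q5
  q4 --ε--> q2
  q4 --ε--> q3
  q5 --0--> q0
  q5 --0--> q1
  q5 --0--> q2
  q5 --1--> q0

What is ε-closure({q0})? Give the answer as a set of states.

Begin with {q0}.
q0 →ε {q1}; add q1.
ε-closure = {q0,q1}.

{q0,q1}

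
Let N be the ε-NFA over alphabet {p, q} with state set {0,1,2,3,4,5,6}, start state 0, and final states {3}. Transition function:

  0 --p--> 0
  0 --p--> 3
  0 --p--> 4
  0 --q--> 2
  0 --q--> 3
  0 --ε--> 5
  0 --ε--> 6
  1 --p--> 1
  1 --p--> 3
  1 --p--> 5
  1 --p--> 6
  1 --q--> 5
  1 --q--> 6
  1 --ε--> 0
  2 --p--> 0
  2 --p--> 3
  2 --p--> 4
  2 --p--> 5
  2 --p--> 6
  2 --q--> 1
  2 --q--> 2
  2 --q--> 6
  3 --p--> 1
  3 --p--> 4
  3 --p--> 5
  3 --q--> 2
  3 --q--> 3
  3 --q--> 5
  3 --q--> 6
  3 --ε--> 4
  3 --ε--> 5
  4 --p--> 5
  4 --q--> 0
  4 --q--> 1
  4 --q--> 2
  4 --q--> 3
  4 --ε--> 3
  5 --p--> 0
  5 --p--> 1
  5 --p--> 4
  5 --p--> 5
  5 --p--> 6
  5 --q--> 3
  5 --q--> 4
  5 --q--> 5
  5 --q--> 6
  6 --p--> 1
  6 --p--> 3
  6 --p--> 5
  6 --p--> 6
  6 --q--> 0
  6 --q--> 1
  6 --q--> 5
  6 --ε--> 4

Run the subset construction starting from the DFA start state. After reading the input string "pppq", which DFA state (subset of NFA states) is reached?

Start: {0,3,4,5,6}.
δ(0,p) = {0,3,4}; δ(3,p) = {1,4,5}; δ(4,p) = {5}; δ(5,p) = {0,1,4,5,6}; δ(6,p) = {1,3,5,6}.
Union: {0,1,3,4,5,6}.
After p: {0,1,3,4,5,6}.
δ(0,p) = {0,3,4}; δ(1,p) = {1,3,5,6}; δ(3,p) = {1,4,5}; δ(4,p) = {5}; δ(5,p) = {0,1,4,5,6}; δ(6,p) = {1,3,5,6}.
Union: {0,1,3,4,5,6}.
After p: {0,1,3,4,5,6}.
δ(0,p) = {0,3,4}; δ(1,p) = {1,3,5,6}; δ(3,p) = {1,4,5}; δ(4,p) = {5}; δ(5,p) = {0,1,4,5,6}; δ(6,p) = {1,3,5,6}.
Union: {0,1,3,4,5,6}.
After p: {0,1,3,4,5,6}.
δ(0,q) = {2,3}; δ(1,q) = {5,6}; δ(3,q) = {2,3,5,6}; δ(4,q) = {0,1,2,3}; δ(5,q) = {3,4,5,6}; δ(6,q) = {0,1,5}.
Union: {0,1,2,3,4,5,6}.
After q: {0,1,2,3,4,5,6}.

{0,1,2,3,4,5,6}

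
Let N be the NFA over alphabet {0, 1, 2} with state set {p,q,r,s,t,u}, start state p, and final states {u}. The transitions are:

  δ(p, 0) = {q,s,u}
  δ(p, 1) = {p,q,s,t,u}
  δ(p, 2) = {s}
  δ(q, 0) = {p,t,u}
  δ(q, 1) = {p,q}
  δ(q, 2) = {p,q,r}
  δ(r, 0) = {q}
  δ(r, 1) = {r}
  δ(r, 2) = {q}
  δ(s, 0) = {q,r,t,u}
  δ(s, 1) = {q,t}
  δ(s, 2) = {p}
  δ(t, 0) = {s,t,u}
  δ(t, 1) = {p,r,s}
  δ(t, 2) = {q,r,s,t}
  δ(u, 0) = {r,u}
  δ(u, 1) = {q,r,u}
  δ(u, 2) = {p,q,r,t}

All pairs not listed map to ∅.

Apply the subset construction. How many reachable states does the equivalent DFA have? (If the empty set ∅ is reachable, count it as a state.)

Start state of the DFA: {p}.
{p} --0--> {q,s,u}  [new]
{p} --1--> {p,q,s,t,u}  [new]
{p} --2--> {s}  [new]
{q,s,u} --0--> {p,q,r,t,u}  [new]
{q,s,u} --1--> {p,q,r,t,u}  [seen]
{q,s,u} --2--> {p,q,r,t}  [new]
{p,q,s,t,u} --0--> {p,q,r,s,t,u}  [new]
{p,q,s,t,u} --1--> {p,q,r,s,t,u}  [seen]
{p,q,s,t,u} --2--> {p,q,r,s,t}  [new]
{s} --0--> {q,r,t,u}  [new]
{s} --1--> {q,t}  [new]
{s} --2--> {p}  [seen]
{p,q,r,t,u} --0--> {p,q,r,s,t,u}  [seen]
{p,q,r,t,u} --1--> {p,q,r,s,t,u}  [seen]
{p,q,r,t,u} --2--> {p,q,r,s,t}  [seen]
{p,q,r,t} --0--> {p,q,s,t,u}  [seen]
{p,q,r,t} --1--> {p,q,r,s,t,u}  [seen]
{p,q,r,t} --2--> {p,q,r,s,t}  [seen]
{p,q,r,s,t,u} --0--> {p,q,r,s,t,u}  [seen]
{p,q,r,s,t,u} --1--> {p,q,r,s,t,u}  [seen]
{p,q,r,s,t,u} --2--> {p,q,r,s,t}  [seen]
{p,q,r,s,t} --0--> {p,q,r,s,t,u}  [seen]
{p,q,r,s,t} --1--> {p,q,r,s,t,u}  [seen]
{p,q,r,s,t} --2--> {p,q,r,s,t}  [seen]
{q,r,t,u} --0--> {p,q,r,s,t,u}  [seen]
{q,r,t,u} --1--> {p,q,r,s,u}  [new]
{q,r,t,u} --2--> {p,q,r,s,t}  [seen]
{q,t} --0--> {p,s,t,u}  [new]
{q,t} --1--> {p,q,r,s}  [new]
{q,t} --2--> {p,q,r,s,t}  [seen]
{p,q,r,s,u} --0--> {p,q,r,s,t,u}  [seen]
{p,q,r,s,u} --1--> {p,q,r,s,t,u}  [seen]
{p,q,r,s,u} --2--> {p,q,r,s,t}  [seen]
{p,s,t,u} --0--> {q,r,s,t,u}  [new]
{p,s,t,u} --1--> {p,q,r,s,t,u}  [seen]
{p,s,t,u} --2--> {p,q,r,s,t}  [seen]
{p,q,r,s} --0--> {p,q,r,s,t,u}  [seen]
{p,q,r,s} --1--> {p,q,r,s,t,u}  [seen]
{p,q,r,s} --2--> {p,q,r,s}  [seen]
{q,r,s,t,u} --0--> {p,q,r,s,t,u}  [seen]
{q,r,s,t,u} --1--> {p,q,r,s,t,u}  [seen]
{q,r,s,t,u} --2--> {p,q,r,s,t}  [seen]
Reachable DFA states: {p}, {q,s,u}, {p,q,s,t,u}, {s}, {p,q,r,t,u}, {p,q,r,t}, {p,q,r,s,t,u}, {p,q,r,s,t}, {q,r,t,u}, {q,t}, {p,q,r,s,u}, {p,s,t,u}, {p,q,r,s}, {q,r,s,t,u}.

14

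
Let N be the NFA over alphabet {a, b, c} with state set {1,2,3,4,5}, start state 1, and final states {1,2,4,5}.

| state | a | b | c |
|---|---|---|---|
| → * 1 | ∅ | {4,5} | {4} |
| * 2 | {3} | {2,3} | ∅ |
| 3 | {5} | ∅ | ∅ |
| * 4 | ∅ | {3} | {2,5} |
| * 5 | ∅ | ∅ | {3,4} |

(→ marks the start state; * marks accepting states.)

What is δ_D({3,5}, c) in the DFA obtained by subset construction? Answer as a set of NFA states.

δ(3,c) = ∅; δ(5,c) = {3,4}.
Union: {3,4}.

{3,4}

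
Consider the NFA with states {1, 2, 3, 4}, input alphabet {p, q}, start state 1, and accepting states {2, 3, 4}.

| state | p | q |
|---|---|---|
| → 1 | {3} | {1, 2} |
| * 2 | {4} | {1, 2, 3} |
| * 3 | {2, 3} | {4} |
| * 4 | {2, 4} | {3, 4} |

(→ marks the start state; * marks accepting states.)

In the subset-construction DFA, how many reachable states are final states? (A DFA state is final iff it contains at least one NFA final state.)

9

Start state of the DFA: {1}.
{1} --p--> {3}  [new]
{1} --q--> {1, 2}  [new]
{3} --p--> {2, 3}  [new]
{3} --q--> {4}  [new]
{1, 2} --p--> {3, 4}  [new]
{1, 2} --q--> {1, 2, 3}  [new]
{2, 3} --p--> {2, 3, 4}  [new]
{2, 3} --q--> {1, 2, 3, 4}  [new]
{4} --p--> {2, 4}  [new]
{4} --q--> {3, 4}  [seen]
{3, 4} --p--> {2, 3, 4}  [seen]
{3, 4} --q--> {3, 4}  [seen]
{1, 2, 3} --p--> {2, 3, 4}  [seen]
{1, 2, 3} --q--> {1, 2, 3, 4}  [seen]
{2, 3, 4} --p--> {2, 3, 4}  [seen]
{2, 3, 4} --q--> {1, 2, 3, 4}  [seen]
{1, 2, 3, 4} --p--> {2, 3, 4}  [seen]
{1, 2, 3, 4} --q--> {1, 2, 3, 4}  [seen]
{2, 4} --p--> {2, 4}  [seen]
{2, 4} --q--> {1, 2, 3, 4}  [seen]
Reachable DFA states: {1}, {3}, {1, 2}, {2, 3}, {4}, {3, 4}, {1, 2, 3}, {2, 3, 4}, {1, 2, 3, 4}, {2, 4}.
Accepting DFA states (contain an NFA accepting state): {3}, {1, 2}, {2, 3}, {4}, {3, 4}, {1, 2, 3}, {2, 3, 4}, {1, 2, 3, 4}, {2, 4}.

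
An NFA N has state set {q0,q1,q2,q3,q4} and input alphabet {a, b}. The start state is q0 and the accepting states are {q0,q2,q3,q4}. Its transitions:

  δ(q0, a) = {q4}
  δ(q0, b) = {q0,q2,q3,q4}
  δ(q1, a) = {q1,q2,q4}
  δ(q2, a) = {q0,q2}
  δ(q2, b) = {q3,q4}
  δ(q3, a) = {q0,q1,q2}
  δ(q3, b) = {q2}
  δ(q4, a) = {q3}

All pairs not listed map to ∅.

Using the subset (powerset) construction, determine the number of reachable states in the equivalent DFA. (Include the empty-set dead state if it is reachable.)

13

Start state of the DFA: {q0}.
{q0} --a--> {q4}  [new]
{q0} --b--> {q0,q2,q3,q4}  [new]
{q4} --a--> {q3}  [new]
{q4} --b--> ∅  [new]
{q0,q2,q3,q4} --a--> {q0,q1,q2,q3,q4}  [new]
{q0,q2,q3,q4} --b--> {q0,q2,q3,q4}  [seen]
{q3} --a--> {q0,q1,q2}  [new]
{q3} --b--> {q2}  [new]
∅ --a--> ∅  [seen]
∅ --b--> ∅  [seen]
{q0,q1,q2,q3,q4} --a--> {q0,q1,q2,q3,q4}  [seen]
{q0,q1,q2,q3,q4} --b--> {q0,q2,q3,q4}  [seen]
{q0,q1,q2} --a--> {q0,q1,q2,q4}  [new]
{q0,q1,q2} --b--> {q0,q2,q3,q4}  [seen]
{q2} --a--> {q0,q2}  [new]
{q2} --b--> {q3,q4}  [new]
{q0,q1,q2,q4} --a--> {q0,q1,q2,q3,q4}  [seen]
{q0,q1,q2,q4} --b--> {q0,q2,q3,q4}  [seen]
{q0,q2} --a--> {q0,q2,q4}  [new]
{q0,q2} --b--> {q0,q2,q3,q4}  [seen]
{q3,q4} --a--> {q0,q1,q2,q3}  [new]
{q3,q4} --b--> {q2}  [seen]
{q0,q2,q4} --a--> {q0,q2,q3,q4}  [seen]
{q0,q2,q4} --b--> {q0,q2,q3,q4}  [seen]
{q0,q1,q2,q3} --a--> {q0,q1,q2,q4}  [seen]
{q0,q1,q2,q3} --b--> {q0,q2,q3,q4}  [seen]
Reachable DFA states: {q0}, {q4}, {q0,q2,q3,q4}, {q3}, ∅, {q0,q1,q2,q3,q4}, {q0,q1,q2}, {q2}, {q0,q1,q2,q4}, {q0,q2}, {q3,q4}, {q0,q2,q4}, {q0,q1,q2,q3}.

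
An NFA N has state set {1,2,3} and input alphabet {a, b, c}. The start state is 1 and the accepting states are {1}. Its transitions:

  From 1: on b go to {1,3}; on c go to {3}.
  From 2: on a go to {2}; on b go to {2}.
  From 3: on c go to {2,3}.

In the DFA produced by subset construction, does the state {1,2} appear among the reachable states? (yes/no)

no

Start state of the DFA: {1}.
{1} --a--> ∅  [new]
{1} --b--> {1,3}  [new]
{1} --c--> {3}  [new]
∅ --a--> ∅  [seen]
∅ --b--> ∅  [seen]
∅ --c--> ∅  [seen]
{1,3} --a--> ∅  [seen]
{1,3} --b--> {1,3}  [seen]
{1,3} --c--> {2,3}  [new]
{3} --a--> ∅  [seen]
{3} --b--> ∅  [seen]
{3} --c--> {2,3}  [seen]
{2,3} --a--> {2}  [new]
{2,3} --b--> {2}  [seen]
{2,3} --c--> {2,3}  [seen]
{2} --a--> {2}  [seen]
{2} --b--> {2}  [seen]
{2} --c--> ∅  [seen]
Reachable DFA states: {1}, ∅, {1,3}, {3}, {2,3}, {2}.
{1,2} is not among them.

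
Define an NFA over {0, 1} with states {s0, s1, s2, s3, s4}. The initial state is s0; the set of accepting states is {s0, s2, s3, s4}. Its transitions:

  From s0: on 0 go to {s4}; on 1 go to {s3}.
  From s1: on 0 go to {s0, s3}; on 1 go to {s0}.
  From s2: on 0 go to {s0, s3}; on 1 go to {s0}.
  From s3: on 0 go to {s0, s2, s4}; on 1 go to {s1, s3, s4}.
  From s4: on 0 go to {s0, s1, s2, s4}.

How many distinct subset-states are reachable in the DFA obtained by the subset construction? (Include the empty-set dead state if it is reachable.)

Start state of the DFA: {s0}.
{s0} --0--> {s4}  [new]
{s0} --1--> {s3}  [new]
{s4} --0--> {s0, s1, s2, s4}  [new]
{s4} --1--> ∅  [new]
{s3} --0--> {s0, s2, s4}  [new]
{s3} --1--> {s1, s3, s4}  [new]
{s0, s1, s2, s4} --0--> {s0, s1, s2, s3, s4}  [new]
{s0, s1, s2, s4} --1--> {s0, s3}  [new]
∅ --0--> ∅  [seen]
∅ --1--> ∅  [seen]
{s0, s2, s4} --0--> {s0, s1, s2, s3, s4}  [seen]
{s0, s2, s4} --1--> {s0, s3}  [seen]
{s1, s3, s4} --0--> {s0, s1, s2, s3, s4}  [seen]
{s1, s3, s4} --1--> {s0, s1, s3, s4}  [new]
{s0, s1, s2, s3, s4} --0--> {s0, s1, s2, s3, s4}  [seen]
{s0, s1, s2, s3, s4} --1--> {s0, s1, s3, s4}  [seen]
{s0, s3} --0--> {s0, s2, s4}  [seen]
{s0, s3} --1--> {s1, s3, s4}  [seen]
{s0, s1, s3, s4} --0--> {s0, s1, s2, s3, s4}  [seen]
{s0, s1, s3, s4} --1--> {s0, s1, s3, s4}  [seen]
Reachable DFA states: {s0}, {s4}, {s3}, {s0, s1, s2, s4}, ∅, {s0, s2, s4}, {s1, s3, s4}, {s0, s1, s2, s3, s4}, {s0, s3}, {s0, s1, s3, s4}.

10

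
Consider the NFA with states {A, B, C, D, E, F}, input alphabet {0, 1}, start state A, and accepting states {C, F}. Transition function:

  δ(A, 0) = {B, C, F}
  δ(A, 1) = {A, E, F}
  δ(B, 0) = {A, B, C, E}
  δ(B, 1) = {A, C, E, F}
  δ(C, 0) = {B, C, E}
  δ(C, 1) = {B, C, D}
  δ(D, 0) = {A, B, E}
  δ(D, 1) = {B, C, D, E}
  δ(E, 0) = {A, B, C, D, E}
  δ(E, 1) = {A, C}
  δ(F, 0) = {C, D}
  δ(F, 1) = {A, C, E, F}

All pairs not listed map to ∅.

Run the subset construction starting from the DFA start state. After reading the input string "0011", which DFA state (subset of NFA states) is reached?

{A, B, C, D, E, F}

Start: {A}.
δ(A,0) = {B, C, F}.
Union: {B, C, F}.
After 0: {B, C, F}.
δ(B,0) = {A, B, C, E}; δ(C,0) = {B, C, E}; δ(F,0) = {C, D}.
Union: {A, B, C, D, E}.
After 0: {A, B, C, D, E}.
δ(A,1) = {A, E, F}; δ(B,1) = {A, C, E, F}; δ(C,1) = {B, C, D}; δ(D,1) = {B, C, D, E}; δ(E,1) = {A, C}.
Union: {A, B, C, D, E, F}.
After 1: {A, B, C, D, E, F}.
δ(A,1) = {A, E, F}; δ(B,1) = {A, C, E, F}; δ(C,1) = {B, C, D}; δ(D,1) = {B, C, D, E}; δ(E,1) = {A, C}; δ(F,1) = {A, C, E, F}.
Union: {A, B, C, D, E, F}.
After 1: {A, B, C, D, E, F}.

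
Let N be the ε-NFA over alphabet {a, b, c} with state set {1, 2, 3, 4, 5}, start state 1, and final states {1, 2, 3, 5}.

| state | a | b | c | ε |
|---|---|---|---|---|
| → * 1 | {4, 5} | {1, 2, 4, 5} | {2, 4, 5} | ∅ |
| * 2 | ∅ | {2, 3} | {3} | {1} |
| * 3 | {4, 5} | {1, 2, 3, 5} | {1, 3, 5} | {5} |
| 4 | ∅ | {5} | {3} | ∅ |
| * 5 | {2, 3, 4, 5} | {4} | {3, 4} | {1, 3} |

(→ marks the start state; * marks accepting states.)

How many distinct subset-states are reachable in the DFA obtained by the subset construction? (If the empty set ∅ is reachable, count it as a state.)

Start state of the DFA: {1} (ε-closure of the NFA start).
{1} --a--> {1, 3, 4, 5}  [new]
{1} --b--> {1, 2, 3, 4, 5}  [new]
{1} --c--> {1, 2, 3, 4, 5}  [seen]
{1, 3, 4, 5} --a--> {1, 2, 3, 4, 5}  [seen]
{1, 3, 4, 5} --b--> {1, 2, 3, 4, 5}  [seen]
{1, 3, 4, 5} --c--> {1, 2, 3, 4, 5}  [seen]
{1, 2, 3, 4, 5} --a--> {1, 2, 3, 4, 5}  [seen]
{1, 2, 3, 4, 5} --b--> {1, 2, 3, 4, 5}  [seen]
{1, 2, 3, 4, 5} --c--> {1, 2, 3, 4, 5}  [seen]
Reachable DFA states: {1}, {1, 3, 4, 5}, {1, 2, 3, 4, 5}.

3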